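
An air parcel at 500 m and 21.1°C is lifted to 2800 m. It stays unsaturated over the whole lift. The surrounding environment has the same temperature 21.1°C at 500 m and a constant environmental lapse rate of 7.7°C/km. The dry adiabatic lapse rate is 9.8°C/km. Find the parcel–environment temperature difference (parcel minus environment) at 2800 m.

-4.83°C (parcel cooler than environment)

Parcel:
  500–2800 m, dry: Δz = 2.3 km ⇒ ΔT = -22.54°C; T = -1.44°C
Environment:
  500–2800 m, environment: Δz = 2.3 km ⇒ ΔT = -17.71°C; T = 3.39°C
T_parcel − T_env = -1.44 − 3.39 = -4.83°C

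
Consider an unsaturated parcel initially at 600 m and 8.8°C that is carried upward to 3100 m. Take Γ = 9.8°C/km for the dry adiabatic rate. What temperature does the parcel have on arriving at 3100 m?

Dry adiabatic to 3100 m: -9.8 × 2.5 km = -24.5°C, so T = -15.7°C.

-15.7°C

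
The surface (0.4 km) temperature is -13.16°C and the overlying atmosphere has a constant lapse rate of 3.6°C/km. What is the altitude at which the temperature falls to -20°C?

2.3 km

Height above start = (-13.16 − (-20)) / 3.6 = 1.9 km
Altitude = 400 m + 1900 m = 2300 m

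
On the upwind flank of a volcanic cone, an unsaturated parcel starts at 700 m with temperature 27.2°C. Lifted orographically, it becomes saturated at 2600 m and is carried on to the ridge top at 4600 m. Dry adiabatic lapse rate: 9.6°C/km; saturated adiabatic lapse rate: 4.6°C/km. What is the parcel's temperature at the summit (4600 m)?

From 700 m to 2600 m (dry): cools by 9.6 × 1.9 = 18.24°C, giving 8.96°C.
From 2600 m to 4600 m (saturated): cools by 4.6 × 2 = 9.2°C, giving -0.24°C.

-0.24°C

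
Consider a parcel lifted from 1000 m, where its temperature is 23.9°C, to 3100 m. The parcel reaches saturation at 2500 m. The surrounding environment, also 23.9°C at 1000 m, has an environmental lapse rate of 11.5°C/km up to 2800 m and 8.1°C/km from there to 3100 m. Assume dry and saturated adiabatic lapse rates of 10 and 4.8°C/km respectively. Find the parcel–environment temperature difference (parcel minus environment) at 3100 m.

+5.25°C (parcel warmer than environment)

Parcel:
  Dry to 2500 m: -10 × 1.5 km = -15°C, so T = 8.9°C.
  Saturated to 3100 m: -4.8 × 0.6 km = -2.88°C, so T = 6.02°C.
Environment:
  Environment, lower layer to 2800 m: -11.5 × 1.8 km = -20.7°C, so T = 3.2°C.
  Environment, upper layer to 3100 m: -8.1 × 0.3 km = -2.43°C, so T = 0.77°C.
T_parcel − T_env = 6.02 − 0.77 = +5.25°C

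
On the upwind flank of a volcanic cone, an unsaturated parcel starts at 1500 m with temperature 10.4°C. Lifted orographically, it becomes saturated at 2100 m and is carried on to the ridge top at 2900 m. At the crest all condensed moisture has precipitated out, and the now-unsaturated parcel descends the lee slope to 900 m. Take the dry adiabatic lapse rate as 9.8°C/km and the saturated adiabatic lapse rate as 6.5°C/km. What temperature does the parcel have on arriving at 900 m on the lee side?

18.92°C

1500–2100 m, dry: Δz = 0.6 km ⇒ ΔT = -5.88°C; T = 4.52°C
2100–2900 m, saturated: Δz = 0.8 km ⇒ ΔT = -5.2°C; T = -0.68°C
2900–900 m, dry descent: Δz = 2 km ⇒ ΔT = +19.6°C; T = 18.92°C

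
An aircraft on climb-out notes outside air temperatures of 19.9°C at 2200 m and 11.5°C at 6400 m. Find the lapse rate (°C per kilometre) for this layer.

Γ = −ΔT/Δz = (19.9 − 11.5) / (6400 − 2200) m
  = 8.4°C / 4.2 km = 2°C/km

2°C/km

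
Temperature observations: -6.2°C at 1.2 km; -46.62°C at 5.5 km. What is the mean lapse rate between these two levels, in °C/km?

Γ = −ΔT/Δz = (-6.2 − (-46.62)) / (5500 − 1200) m
  = 40.42°C / 4.3 km = 9.4°C/km

9.4°C/km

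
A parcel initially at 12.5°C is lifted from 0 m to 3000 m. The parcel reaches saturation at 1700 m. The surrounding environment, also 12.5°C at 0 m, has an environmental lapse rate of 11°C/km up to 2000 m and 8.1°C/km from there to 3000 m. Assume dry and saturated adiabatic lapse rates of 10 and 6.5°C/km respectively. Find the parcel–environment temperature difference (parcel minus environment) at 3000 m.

Parcel:
  0–1700 m, dry: Δz = 1.7 km ⇒ ΔT = -17°C; T = -4.5°C
  1700–3000 m, saturated: Δz = 1.3 km ⇒ ΔT = -8.45°C; T = -12.95°C
Environment:
  0–2000 m, environment, lower layer: Δz = 2 km ⇒ ΔT = -22°C; T = -9.5°C
  2000–3000 m, environment, upper layer: Δz = 1 km ⇒ ΔT = -8.1°C; T = -17.6°C
T_parcel − T_env = -12.95 − (-17.6) = +4.65°C

+4.65°C (parcel warmer than environment)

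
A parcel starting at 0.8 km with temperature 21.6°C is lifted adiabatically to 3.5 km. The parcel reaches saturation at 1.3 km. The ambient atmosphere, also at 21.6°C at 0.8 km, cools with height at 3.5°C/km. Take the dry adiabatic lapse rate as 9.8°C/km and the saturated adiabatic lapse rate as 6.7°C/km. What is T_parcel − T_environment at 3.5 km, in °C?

-10.19°C (parcel cooler than environment)

Parcel:
  800 → 1300 m (dry, 9.8°C/km): ΔT = -9.8 × 0.5 = -4.9°C → T = 16.7°C
  1300 → 3500 m (saturated, 6.7°C/km): ΔT = -6.7 × 2.2 = -14.74°C → T = 1.96°C
Environment:
  800 → 3500 m (environment, 3.5°C/km): ΔT = -3.5 × 2.7 = -9.45°C → T = 12.15°C
T_parcel − T_env = 1.96 − 12.15 = -10.19°C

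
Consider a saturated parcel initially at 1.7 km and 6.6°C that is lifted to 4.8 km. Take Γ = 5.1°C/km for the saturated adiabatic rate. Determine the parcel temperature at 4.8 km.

Saturated adiabatic to 4800 m: -5.1 × 3.1 km = -15.81°C, so T = -9.21°C.

-9.21°C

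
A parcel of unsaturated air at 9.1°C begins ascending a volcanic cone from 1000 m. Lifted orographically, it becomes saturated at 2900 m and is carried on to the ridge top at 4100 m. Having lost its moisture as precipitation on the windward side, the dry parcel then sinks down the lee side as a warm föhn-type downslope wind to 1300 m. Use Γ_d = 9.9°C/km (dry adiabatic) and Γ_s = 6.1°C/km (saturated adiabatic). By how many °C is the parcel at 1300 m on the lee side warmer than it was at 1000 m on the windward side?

+1.59°C

1000–2900 m, dry: Δz = 1.9 km ⇒ ΔT = -18.81°C; T = -9.71°C
2900–4100 m, saturated: Δz = 1.2 km ⇒ ΔT = -7.32°C; T = -17.03°C
4100–1300 m, dry descent: Δz = 2.8 km ⇒ ΔT = +27.72°C; T = 10.69°C
Net change vs windward start: 10.69 − 9.1 = +1.59°C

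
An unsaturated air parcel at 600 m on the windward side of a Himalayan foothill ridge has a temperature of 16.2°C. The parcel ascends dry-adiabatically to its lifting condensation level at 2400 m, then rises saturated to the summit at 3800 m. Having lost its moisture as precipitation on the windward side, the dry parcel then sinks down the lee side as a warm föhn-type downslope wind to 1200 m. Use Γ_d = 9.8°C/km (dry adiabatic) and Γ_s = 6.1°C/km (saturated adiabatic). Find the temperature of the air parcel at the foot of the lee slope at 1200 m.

15.5°C

Dry to 2400 m: -9.8 × 1.8 km = -17.64°C, so T = -1.44°C.
Saturated to 3800 m: -6.1 × 1.4 km = -8.54°C, so T = -9.98°C.
Dry descent to 1200 m: +9.8 × 2.6 km = +25.48°C, so T = 15.5°C.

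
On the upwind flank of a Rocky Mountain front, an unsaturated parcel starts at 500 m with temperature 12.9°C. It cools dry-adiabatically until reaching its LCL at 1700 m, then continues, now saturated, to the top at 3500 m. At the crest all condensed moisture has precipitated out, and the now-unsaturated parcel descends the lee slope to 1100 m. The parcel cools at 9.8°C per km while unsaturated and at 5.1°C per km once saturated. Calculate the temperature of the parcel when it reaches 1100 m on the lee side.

500 → 1700 m (dry, 9.8°C/km): ΔT = -9.8 × 1.2 = -11.76°C → T = 1.14°C
1700 → 3500 m (saturated, 5.1°C/km): ΔT = -5.1 × 1.8 = -9.18°C → T = -8.04°C
3500 → 1100 m (dry descent, 9.8°C/km): ΔT = +9.8 × 2.4 = +23.52°C → T = 15.48°C

15.48°C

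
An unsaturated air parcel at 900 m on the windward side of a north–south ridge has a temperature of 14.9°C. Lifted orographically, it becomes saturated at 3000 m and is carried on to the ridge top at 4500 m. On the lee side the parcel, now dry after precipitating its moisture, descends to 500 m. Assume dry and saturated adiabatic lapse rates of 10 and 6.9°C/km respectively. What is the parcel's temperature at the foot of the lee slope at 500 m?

900 → 3000 m (dry, 10°C/km): ΔT = -10 × 2.1 = -21°C → T = -6.1°C
3000 → 4500 m (saturated, 6.9°C/km): ΔT = -6.9 × 1.5 = -10.35°C → T = -16.45°C
4500 → 500 m (dry descent, 10°C/km): ΔT = +10 × 4 = +40°C → T = 23.55°C

23.55°C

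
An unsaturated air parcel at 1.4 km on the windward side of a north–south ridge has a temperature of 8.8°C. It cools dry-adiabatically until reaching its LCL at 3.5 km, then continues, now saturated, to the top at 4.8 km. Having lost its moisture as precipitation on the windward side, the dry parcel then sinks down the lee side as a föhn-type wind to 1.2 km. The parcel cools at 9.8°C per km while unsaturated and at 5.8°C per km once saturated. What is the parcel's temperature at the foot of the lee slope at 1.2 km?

1400 → 3500 m (dry, 9.8°C/km): ΔT = -9.8 × 2.1 = -20.58°C → T = -11.78°C
3500 → 4800 m (saturated, 5.8°C/km): ΔT = -5.8 × 1.3 = -7.54°C → T = -19.32°C
4800 → 1200 m (dry descent, 9.8°C/km): ΔT = +9.8 × 3.6 = +35.28°C → T = 15.96°C

15.96°C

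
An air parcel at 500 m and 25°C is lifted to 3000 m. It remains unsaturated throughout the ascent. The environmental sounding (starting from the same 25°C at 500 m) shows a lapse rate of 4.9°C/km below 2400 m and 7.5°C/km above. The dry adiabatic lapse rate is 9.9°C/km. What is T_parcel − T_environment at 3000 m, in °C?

-10.94°C (parcel cooler than environment)

Parcel:
  Dry to 3000 m: -9.9 × 2.5 km = -24.75°C, so T = 0.25°C.
Environment:
  Environment, lower layer to 2400 m: -4.9 × 1.9 km = -9.31°C, so T = 15.69°C.
  Environment, upper layer to 3000 m: -7.5 × 0.6 km = -4.5°C, so T = 11.19°C.
T_parcel − T_env = 0.25 − 11.19 = -10.94°C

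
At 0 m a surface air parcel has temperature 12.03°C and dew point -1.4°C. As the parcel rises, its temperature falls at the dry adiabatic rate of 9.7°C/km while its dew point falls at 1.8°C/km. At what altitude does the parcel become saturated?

T and T_d converge at 9.7 − 1.8 = 7.9°C per km
Height above start = (12.03 − (-1.4)) / 7.9 = 1.7 km
LCL altitude = 0 m + 1700 m = 1700 m

1700 m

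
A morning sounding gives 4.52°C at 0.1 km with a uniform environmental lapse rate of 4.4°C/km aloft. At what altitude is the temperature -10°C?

3.4 km

Height above start = (4.52 − (-10)) / 4.4 = 3.3 km
Altitude = 100 m + 3300 m = 3400 m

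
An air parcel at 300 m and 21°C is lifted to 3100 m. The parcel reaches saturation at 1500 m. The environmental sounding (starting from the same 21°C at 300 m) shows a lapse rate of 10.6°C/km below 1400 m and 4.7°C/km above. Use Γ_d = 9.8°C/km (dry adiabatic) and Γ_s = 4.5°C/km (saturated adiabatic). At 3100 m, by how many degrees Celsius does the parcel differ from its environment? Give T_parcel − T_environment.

+0.69°C (parcel warmer than environment)

Parcel:
  300–1500 m, dry: Δz = 1.2 km ⇒ ΔT = -11.76°C; T = 9.24°C
  1500–3100 m, saturated: Δz = 1.6 km ⇒ ΔT = -7.2°C; T = 2.04°C
Environment:
  300–1400 m, environment, lower layer: Δz = 1.1 km ⇒ ΔT = -11.66°C; T = 9.34°C
  1400–3100 m, environment, upper layer: Δz = 1.7 km ⇒ ΔT = -7.99°C; T = 1.35°C
T_parcel − T_env = 2.04 − 1.35 = +0.69°C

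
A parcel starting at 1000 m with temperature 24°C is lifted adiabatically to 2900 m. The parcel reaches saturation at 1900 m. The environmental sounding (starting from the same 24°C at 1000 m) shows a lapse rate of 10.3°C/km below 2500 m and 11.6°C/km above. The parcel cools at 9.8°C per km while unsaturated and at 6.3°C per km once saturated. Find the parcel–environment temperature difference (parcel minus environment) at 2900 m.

+4.97°C (parcel warmer than environment)

Parcel:
  From 1000 m to 1900 m (dry): cools by 9.8 × 0.9 = 8.82°C, giving 15.18°C.
  From 1900 m to 2900 m (saturated): cools by 6.3 × 1 = 6.3°C, giving 8.88°C.
Environment:
  From 1000 m to 2500 m (environment, lower layer): cools by 10.3 × 1.5 = 15.45°C, giving 8.55°C.
  From 2500 m to 2900 m (environment, upper layer): cools by 11.6 × 0.4 = 4.64°C, giving 3.91°C.
T_parcel − T_env = 8.88 − 3.91 = +4.97°C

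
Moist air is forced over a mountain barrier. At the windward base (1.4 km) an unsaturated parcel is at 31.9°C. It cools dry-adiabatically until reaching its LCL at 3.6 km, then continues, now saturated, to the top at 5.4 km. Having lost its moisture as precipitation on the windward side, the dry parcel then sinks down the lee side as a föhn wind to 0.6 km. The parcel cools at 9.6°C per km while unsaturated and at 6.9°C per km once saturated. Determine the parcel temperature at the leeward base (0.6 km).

44.44°C

1400 → 3600 m (dry, 9.6°C/km): ΔT = -9.6 × 2.2 = -21.12°C → T = 10.78°C
3600 → 5400 m (saturated, 6.9°C/km): ΔT = -6.9 × 1.8 = -12.42°C → T = -1.64°C
5400 → 600 m (dry descent, 9.6°C/km): ΔT = +9.6 × 4.8 = +46.08°C → T = 44.44°C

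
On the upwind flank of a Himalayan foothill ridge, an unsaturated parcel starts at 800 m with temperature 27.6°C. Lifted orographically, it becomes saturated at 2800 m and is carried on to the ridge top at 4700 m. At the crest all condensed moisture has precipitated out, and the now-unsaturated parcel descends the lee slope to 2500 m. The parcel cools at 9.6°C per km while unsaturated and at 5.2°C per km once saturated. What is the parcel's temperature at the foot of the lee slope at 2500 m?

800 → 2800 m (dry, 9.6°C/km): ΔT = -9.6 × 2 = -19.2°C → T = 8.4°C
2800 → 4700 m (saturated, 5.2°C/km): ΔT = -5.2 × 1.9 = -9.88°C → T = -1.48°C
4700 → 2500 m (dry descent, 9.6°C/km): ΔT = +9.6 × 2.2 = +21.12°C → T = 19.64°C

19.64°C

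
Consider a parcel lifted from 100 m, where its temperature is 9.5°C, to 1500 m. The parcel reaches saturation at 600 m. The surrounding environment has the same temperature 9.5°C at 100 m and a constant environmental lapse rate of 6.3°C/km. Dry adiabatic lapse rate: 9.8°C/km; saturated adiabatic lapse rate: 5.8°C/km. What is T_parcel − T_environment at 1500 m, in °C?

-1.3°C (parcel cooler than environment)

Parcel:
  From 100 m to 600 m (dry): cools by 9.8 × 0.5 = 4.9°C, giving 4.6°C.
  From 600 m to 1500 m (saturated): cools by 5.8 × 0.9 = 5.22°C, giving -0.62°C.
Environment:
  From 100 m to 1500 m (environment): cools by 6.3 × 1.4 = 8.82°C, giving 0.68°C.
T_parcel − T_env = -0.62 − 0.68 = -1.3°C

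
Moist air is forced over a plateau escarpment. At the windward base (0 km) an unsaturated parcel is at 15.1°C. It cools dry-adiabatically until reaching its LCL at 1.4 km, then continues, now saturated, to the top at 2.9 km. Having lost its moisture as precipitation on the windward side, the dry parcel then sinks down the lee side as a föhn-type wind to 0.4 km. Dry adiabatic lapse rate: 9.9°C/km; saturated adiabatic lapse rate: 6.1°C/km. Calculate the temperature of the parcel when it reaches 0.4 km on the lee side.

16.84°C

From 0 m to 1400 m (dry): cools by 9.9 × 1.4 = 13.86°C, giving 1.24°C.
From 1400 m to 2900 m (saturated): cools by 6.1 × 1.5 = 9.15°C, giving -7.91°C.
From 2900 m to 400 m (dry descent): warms by 9.9 × 2.5 = 24.75°C, giving 16.84°C.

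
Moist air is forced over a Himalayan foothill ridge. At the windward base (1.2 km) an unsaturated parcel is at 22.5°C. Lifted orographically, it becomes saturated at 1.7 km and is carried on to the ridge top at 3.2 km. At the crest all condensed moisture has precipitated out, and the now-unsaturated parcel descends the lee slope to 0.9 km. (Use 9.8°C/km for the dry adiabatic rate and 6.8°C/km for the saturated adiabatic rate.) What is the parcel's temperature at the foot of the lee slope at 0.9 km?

29.94°C

1200 → 1700 m (dry, 9.8°C/km): ΔT = -9.8 × 0.5 = -4.9°C → T = 17.6°C
1700 → 3200 m (saturated, 6.8°C/km): ΔT = -6.8 × 1.5 = -10.2°C → T = 7.4°C
3200 → 900 m (dry descent, 9.8°C/km): ΔT = +9.8 × 2.3 = +22.54°C → T = 29.94°C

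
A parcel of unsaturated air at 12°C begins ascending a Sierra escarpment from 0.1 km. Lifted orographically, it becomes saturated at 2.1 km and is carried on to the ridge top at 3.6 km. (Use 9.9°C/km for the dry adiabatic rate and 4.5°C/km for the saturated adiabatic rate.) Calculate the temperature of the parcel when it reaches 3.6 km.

100 → 2100 m (dry, 9.9°C/km): ΔT = -9.9 × 2 = -19.8°C → T = -7.8°C
2100 → 3600 m (saturated, 4.5°C/km): ΔT = -4.5 × 1.5 = -6.75°C → T = -14.55°C

-14.55°C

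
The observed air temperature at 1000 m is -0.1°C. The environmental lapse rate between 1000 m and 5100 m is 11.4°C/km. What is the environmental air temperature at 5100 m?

-46.84°C

1000 → 5100 m (environmental, 11.4°C/km): ΔT = -11.4 × 4.1 = -46.74°C → T = -46.84°C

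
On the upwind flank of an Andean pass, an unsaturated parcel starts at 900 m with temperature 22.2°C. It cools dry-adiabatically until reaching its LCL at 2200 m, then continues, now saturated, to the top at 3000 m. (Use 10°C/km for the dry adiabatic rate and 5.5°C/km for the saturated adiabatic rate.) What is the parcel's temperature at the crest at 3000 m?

4.8°C

From 900 m to 2200 m (dry): cools by 10 × 1.3 = 13°C, giving 9.2°C.
From 2200 m to 3000 m (saturated): cools by 5.5 × 0.8 = 4.4°C, giving 4.8°C.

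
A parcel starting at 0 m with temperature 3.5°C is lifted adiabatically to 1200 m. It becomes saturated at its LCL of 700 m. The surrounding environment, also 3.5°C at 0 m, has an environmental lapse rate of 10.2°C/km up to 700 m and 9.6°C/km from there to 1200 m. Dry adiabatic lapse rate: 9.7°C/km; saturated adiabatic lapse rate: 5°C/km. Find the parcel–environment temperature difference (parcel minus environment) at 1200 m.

+2.65°C (parcel warmer than environment)

Parcel:
  From 0 m to 700 m (dry): cools by 9.7 × 0.7 = 6.79°C, giving -3.29°C.
  From 700 m to 1200 m (saturated): cools by 5 × 0.5 = 2.5°C, giving -5.79°C.
Environment:
  From 0 m to 700 m (environment, lower layer): cools by 10.2 × 0.7 = 7.14°C, giving -3.64°C.
  From 700 m to 1200 m (environment, upper layer): cools by 9.6 × 0.5 = 4.8°C, giving -8.44°C.
T_parcel − T_env = -5.79 − (-8.44) = +2.65°C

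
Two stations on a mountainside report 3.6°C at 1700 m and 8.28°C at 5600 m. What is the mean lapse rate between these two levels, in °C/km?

-1.2°C/km

Γ = −ΔT/Δz = (3.6 − 8.28) / (5600 − 1700) m
  = -4.68°C / 3.9 km = -1.2°C/km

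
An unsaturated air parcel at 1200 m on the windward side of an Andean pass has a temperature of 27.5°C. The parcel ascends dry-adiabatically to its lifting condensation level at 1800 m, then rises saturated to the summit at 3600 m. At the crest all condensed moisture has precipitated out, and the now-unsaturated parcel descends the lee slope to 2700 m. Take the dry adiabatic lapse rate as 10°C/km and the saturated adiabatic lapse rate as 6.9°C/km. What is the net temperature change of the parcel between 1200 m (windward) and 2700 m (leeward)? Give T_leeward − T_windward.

-9.42°C

1200–1800 m, dry: Δz = 0.6 km ⇒ ΔT = -6°C; T = 21.5°C
1800–3600 m, saturated: Δz = 1.8 km ⇒ ΔT = -12.42°C; T = 9.08°C
3600–2700 m, dry descent: Δz = 0.9 km ⇒ ΔT = +9°C; T = 18.08°C
Net change vs windward start: 18.08 − 27.5 = -9.42°C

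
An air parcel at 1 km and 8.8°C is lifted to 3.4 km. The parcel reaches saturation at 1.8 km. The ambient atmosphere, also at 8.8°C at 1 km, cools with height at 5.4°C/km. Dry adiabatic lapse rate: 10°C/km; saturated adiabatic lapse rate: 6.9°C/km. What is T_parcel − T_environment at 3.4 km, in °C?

Parcel:
  Dry to 1800 m: -10 × 0.8 km = -8°C, so T = 0.8°C.
  Saturated to 3400 m: -6.9 × 1.6 km = -11.04°C, so T = -10.24°C.
Environment:
  Environment to 3400 m: -5.4 × 2.4 km = -12.96°C, so T = -4.16°C.
T_parcel − T_env = -10.24 − (-4.16) = -6.08°C

-6.08°C (parcel cooler than environment)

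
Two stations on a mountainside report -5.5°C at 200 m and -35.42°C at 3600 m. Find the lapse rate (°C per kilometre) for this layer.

Γ = −ΔT/Δz = (-5.5 − (-35.42)) / (3600 − 200) m
  = 29.92°C / 3.4 km = 8.8°C/km

8.8°C/km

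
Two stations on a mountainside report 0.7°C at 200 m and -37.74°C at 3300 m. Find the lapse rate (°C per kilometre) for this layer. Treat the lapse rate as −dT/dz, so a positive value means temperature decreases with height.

12.4°C/km

Γ = −ΔT/Δz = (0.7 − (-37.74)) / (3300 − 200) m
  = 38.44°C / 3.1 km = 12.4°C/km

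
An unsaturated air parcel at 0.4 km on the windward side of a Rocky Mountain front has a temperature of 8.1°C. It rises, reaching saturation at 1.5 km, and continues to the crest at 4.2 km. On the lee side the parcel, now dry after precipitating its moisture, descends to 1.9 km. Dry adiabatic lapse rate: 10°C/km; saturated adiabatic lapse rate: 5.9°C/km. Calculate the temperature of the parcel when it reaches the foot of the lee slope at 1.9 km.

4.17°C

400 → 1500 m (dry, 10°C/km): ΔT = -10 × 1.1 = -11°C → T = -2.9°C
1500 → 4200 m (saturated, 5.9°C/km): ΔT = -5.9 × 2.7 = -15.93°C → T = -18.83°C
4200 → 1900 m (dry descent, 10°C/km): ΔT = +10 × 2.3 = +23°C → T = 4.17°C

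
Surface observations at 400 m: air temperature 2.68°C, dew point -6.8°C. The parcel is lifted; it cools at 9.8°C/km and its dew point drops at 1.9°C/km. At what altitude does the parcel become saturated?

T and T_d converge at 9.8 − 1.9 = 7.9°C per km
Height above start = (2.68 − (-6.8)) / 7.9 = 1.2 km
LCL altitude = 400 m + 1200 m = 1600 m

1600 m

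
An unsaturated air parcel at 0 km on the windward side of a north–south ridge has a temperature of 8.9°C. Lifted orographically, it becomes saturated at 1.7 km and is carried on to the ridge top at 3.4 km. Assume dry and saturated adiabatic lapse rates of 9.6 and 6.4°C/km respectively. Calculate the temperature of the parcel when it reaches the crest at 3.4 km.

-18.3°C

0–1700 m, dry: Δz = 1.7 km ⇒ ΔT = -16.32°C; T = -7.42°C
1700–3400 m, saturated: Δz = 1.7 km ⇒ ΔT = -10.88°C; T = -18.3°C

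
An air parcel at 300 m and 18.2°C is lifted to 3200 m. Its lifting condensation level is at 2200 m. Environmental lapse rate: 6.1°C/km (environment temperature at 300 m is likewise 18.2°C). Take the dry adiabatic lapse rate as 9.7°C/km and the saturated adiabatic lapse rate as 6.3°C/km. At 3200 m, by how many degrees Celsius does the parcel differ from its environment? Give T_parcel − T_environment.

Parcel:
  From 300 m to 2200 m (dry): cools by 9.7 × 1.9 = 18.43°C, giving -0.23°C.
  From 2200 m to 3200 m (saturated): cools by 6.3 × 1 = 6.3°C, giving -6.53°C.
Environment:
  From 300 m to 3200 m (environment): cools by 6.1 × 2.9 = 17.69°C, giving 0.51°C.
T_parcel − T_env = -6.53 − 0.51 = -7.04°C

-7.04°C (parcel cooler than environment)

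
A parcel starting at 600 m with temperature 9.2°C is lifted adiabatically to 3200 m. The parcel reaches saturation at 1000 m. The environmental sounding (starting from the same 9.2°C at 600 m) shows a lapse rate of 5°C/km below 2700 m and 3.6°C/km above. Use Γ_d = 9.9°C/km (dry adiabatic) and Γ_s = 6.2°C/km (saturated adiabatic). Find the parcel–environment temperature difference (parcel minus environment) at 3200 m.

-5.3°C (parcel cooler than environment)

Parcel:
  Dry to 1000 m: -9.9 × 0.4 km = -3.96°C, so T = 5.24°C.
  Saturated to 3200 m: -6.2 × 2.2 km = -13.64°C, so T = -8.4°C.
Environment:
  Environment, lower layer to 2700 m: -5 × 2.1 km = -10.5°C, so T = -1.3°C.
  Environment, upper layer to 3200 m: -3.6 × 0.5 km = -1.8°C, so T = -3.1°C.
T_parcel − T_env = -8.4 − (-3.1) = -5.3°C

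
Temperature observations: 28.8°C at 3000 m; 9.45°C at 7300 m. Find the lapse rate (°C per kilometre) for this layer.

Γ = −ΔT/Δz = (28.8 − 9.45) / (7300 − 3000) m
  = 19.35°C / 4.3 km = 4.5°C/km

4.5°C/km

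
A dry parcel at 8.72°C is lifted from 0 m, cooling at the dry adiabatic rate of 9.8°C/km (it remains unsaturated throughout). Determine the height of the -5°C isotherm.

Height above start = (8.72 − (-5)) / 9.8 = 1.4 km
Altitude = 0 m + 1400 m = 1400 m

1400 m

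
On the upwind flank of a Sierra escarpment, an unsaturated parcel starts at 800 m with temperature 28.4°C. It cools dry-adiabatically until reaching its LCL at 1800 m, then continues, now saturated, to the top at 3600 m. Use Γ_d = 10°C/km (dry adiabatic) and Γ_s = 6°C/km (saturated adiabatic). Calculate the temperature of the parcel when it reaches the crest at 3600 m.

7.6°C

800–1800 m, dry: Δz = 1 km ⇒ ΔT = -10°C; T = 18.4°C
1800–3600 m, saturated: Δz = 1.8 km ⇒ ΔT = -10.8°C; T = 7.6°C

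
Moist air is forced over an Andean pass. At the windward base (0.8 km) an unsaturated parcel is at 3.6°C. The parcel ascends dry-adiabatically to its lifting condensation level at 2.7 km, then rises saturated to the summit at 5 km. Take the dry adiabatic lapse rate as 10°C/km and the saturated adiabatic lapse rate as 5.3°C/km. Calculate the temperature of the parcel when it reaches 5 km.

From 800 m to 2700 m (dry): cools by 10 × 1.9 = 19°C, giving -15.4°C.
From 2700 m to 5000 m (saturated): cools by 5.3 × 2.3 = 12.19°C, giving -27.59°C.

-27.59°C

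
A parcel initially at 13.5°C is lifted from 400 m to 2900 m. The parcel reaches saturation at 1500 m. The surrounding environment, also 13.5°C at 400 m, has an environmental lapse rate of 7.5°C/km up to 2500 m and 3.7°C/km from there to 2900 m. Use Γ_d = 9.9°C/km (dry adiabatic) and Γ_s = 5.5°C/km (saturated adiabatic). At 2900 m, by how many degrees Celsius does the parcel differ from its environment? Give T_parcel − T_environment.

-1.36°C (parcel cooler than environment)

Parcel:
  400 → 1500 m (dry, 9.9°C/km): ΔT = -9.9 × 1.1 = -10.89°C → T = 2.61°C
  1500 → 2900 m (saturated, 5.5°C/km): ΔT = -5.5 × 1.4 = -7.7°C → T = -5.09°C
Environment:
  400 → 2500 m (environment, lower layer, 7.5°C/km): ΔT = -7.5 × 2.1 = -15.75°C → T = -2.25°C
  2500 → 2900 m (environment, upper layer, 3.7°C/km): ΔT = -3.7 × 0.4 = -1.48°C → T = -3.73°C
T_parcel − T_env = -5.09 − (-3.73) = -1.36°C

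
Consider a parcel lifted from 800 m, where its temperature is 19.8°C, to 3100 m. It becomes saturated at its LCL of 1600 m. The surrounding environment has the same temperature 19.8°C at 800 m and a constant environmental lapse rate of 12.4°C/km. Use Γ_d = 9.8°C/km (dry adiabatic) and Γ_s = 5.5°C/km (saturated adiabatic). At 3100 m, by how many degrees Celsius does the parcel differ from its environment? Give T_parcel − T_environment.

Parcel:
  From 800 m to 1600 m (dry): cools by 9.8 × 0.8 = 7.84°C, giving 11.96°C.
  From 1600 m to 3100 m (saturated): cools by 5.5 × 1.5 = 8.25°C, giving 3.71°C.
Environment:
  From 800 m to 3100 m (environment): cools by 12.4 × 2.3 = 28.52°C, giving -8.72°C.
T_parcel − T_env = 3.71 − (-8.72) = +12.43°C

+12.43°C (parcel warmer than environment)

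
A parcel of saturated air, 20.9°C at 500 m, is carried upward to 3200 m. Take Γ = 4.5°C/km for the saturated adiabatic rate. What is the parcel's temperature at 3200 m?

500 → 3200 m (saturated adiabatic, 4.5°C/km): ΔT = -4.5 × 2.7 = -12.15°C → T = 8.75°C

8.75°C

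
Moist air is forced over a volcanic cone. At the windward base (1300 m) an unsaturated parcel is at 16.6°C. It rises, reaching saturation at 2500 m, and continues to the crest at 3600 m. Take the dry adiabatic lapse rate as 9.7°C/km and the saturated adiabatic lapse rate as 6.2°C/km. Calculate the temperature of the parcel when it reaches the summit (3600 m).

-1.86°C

1300–2500 m, dry: Δz = 1.2 km ⇒ ΔT = -11.64°C; T = 4.96°C
2500–3600 m, saturated: Δz = 1.1 km ⇒ ΔT = -6.82°C; T = -1.86°C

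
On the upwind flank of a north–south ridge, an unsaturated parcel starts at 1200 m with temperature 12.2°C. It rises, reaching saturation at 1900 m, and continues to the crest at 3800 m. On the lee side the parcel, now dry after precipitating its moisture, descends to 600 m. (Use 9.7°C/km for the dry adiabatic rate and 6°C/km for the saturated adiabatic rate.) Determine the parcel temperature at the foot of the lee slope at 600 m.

From 1200 m to 1900 m (dry): cools by 9.7 × 0.7 = 6.79°C, giving 5.41°C.
From 1900 m to 3800 m (saturated): cools by 6 × 1.9 = 11.4°C, giving -5.99°C.
From 3800 m to 600 m (dry descent): warms by 9.7 × 3.2 = 31.04°C, giving 25.05°C.

25.05°C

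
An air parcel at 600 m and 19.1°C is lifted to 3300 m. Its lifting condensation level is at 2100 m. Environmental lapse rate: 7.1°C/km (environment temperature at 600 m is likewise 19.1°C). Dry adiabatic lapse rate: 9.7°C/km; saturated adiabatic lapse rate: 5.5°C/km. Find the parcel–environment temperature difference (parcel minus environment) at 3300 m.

Parcel:
  From 600 m to 2100 m (dry): cools by 9.7 × 1.5 = 14.55°C, giving 4.55°C.
  From 2100 m to 3300 m (saturated): cools by 5.5 × 1.2 = 6.6°C, giving -2.05°C.
Environment:
  From 600 m to 3300 m (environment): cools by 7.1 × 2.7 = 19.17°C, giving -0.07°C.
T_parcel − T_env = -2.05 − (-0.07) = -1.98°C

-1.98°C (parcel cooler than environment)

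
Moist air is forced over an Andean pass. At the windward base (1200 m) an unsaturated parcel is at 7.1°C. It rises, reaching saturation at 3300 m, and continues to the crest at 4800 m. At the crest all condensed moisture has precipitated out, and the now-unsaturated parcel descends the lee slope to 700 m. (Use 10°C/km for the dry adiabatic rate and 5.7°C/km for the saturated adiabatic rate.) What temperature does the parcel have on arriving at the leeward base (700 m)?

1200 → 3300 m (dry, 10°C/km): ΔT = -10 × 2.1 = -21°C → T = -13.9°C
3300 → 4800 m (saturated, 5.7°C/km): ΔT = -5.7 × 1.5 = -8.55°C → T = -22.45°C
4800 → 700 m (dry descent, 10°C/km): ΔT = +10 × 4.1 = +41°C → T = 18.55°C

18.55°C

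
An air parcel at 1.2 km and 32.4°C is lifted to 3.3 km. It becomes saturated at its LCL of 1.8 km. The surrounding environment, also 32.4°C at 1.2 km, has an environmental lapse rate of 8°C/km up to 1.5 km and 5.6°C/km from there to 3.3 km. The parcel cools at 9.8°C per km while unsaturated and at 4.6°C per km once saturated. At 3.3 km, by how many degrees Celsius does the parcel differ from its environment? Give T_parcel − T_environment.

Parcel:
  1200 → 1800 m (dry, 9.8°C/km): ΔT = -9.8 × 0.6 = -5.88°C → T = 26.52°C
  1800 → 3300 m (saturated, 4.6°C/km): ΔT = -4.6 × 1.5 = -6.9°C → T = 19.62°C
Environment:
  1200 → 1500 m (environment, lower layer, 8°C/km): ΔT = -8 × 0.3 = -2.4°C → T = 30°C
  1500 → 3300 m (environment, upper layer, 5.6°C/km): ΔT = -5.6 × 1.8 = -10.08°C → T = 19.92°C
T_parcel − T_env = 19.62 − 19.92 = -0.3°C

-0.3°C (parcel cooler than environment)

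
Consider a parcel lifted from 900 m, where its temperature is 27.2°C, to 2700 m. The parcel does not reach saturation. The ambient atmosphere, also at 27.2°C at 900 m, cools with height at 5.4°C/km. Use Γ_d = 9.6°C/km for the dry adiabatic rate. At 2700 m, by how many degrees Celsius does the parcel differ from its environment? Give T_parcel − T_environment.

-7.56°C (parcel cooler than environment)

Parcel:
  900 → 2700 m (dry, 9.6°C/km): ΔT = -9.6 × 1.8 = -17.28°C → T = 9.92°C
Environment:
  900 → 2700 m (environment, 5.4°C/km): ΔT = -5.4 × 1.8 = -9.72°C → T = 17.48°C
T_parcel − T_env = 9.92 − 17.48 = -7.56°C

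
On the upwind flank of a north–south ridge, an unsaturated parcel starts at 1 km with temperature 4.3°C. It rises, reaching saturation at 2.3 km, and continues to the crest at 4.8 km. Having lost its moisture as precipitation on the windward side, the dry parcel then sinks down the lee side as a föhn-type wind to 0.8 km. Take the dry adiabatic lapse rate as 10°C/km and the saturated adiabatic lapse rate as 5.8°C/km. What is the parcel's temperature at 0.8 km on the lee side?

16.8°C

1000–2300 m, dry: Δz = 1.3 km ⇒ ΔT = -13°C; T = -8.7°C
2300–4800 m, saturated: Δz = 2.5 km ⇒ ΔT = -14.5°C; T = -23.2°C
4800–800 m, dry descent: Δz = 4 km ⇒ ΔT = +40°C; T = 16.8°C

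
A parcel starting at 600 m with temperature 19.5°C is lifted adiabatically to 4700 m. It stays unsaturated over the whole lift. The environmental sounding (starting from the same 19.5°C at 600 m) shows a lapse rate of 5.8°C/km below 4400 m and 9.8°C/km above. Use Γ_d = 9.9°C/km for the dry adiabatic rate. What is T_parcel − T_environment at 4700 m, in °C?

-15.61°C (parcel cooler than environment)

Parcel:
  600–4700 m, dry: Δz = 4.1 km ⇒ ΔT = -40.59°C; T = -21.09°C
Environment:
  600–4400 m, environment, lower layer: Δz = 3.8 km ⇒ ΔT = -22.04°C; T = -2.54°C
  4400–4700 m, environment, upper layer: Δz = 0.3 km ⇒ ΔT = -2.94°C; T = -5.48°C
T_parcel − T_env = -21.09 − (-5.48) = -15.61°C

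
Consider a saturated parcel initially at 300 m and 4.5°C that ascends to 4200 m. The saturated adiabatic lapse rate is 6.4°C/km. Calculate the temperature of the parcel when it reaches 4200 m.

-20.46°C

300–4200 m, saturated adiabatic: Δz = 3.9 km ⇒ ΔT = -24.96°C; T = -20.46°C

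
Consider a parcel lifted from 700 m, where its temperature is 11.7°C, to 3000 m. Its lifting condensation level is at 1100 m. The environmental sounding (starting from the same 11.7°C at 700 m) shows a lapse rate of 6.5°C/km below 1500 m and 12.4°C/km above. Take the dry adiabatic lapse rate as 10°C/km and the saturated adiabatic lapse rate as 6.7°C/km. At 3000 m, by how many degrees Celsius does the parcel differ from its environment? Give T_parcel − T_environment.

Parcel:
  700–1100 m, dry: Δz = 0.4 km ⇒ ΔT = -4°C; T = 7.7°C
  1100–3000 m, saturated: Δz = 1.9 km ⇒ ΔT = -12.73°C; T = -5.03°C
Environment:
  700–1500 m, environment, lower layer: Δz = 0.8 km ⇒ ΔT = -5.2°C; T = 6.5°C
  1500–3000 m, environment, upper layer: Δz = 1.5 km ⇒ ΔT = -18.6°C; T = -12.1°C
T_parcel − T_env = -5.03 − (-12.1) = +7.07°C

+7.07°C (parcel warmer than environment)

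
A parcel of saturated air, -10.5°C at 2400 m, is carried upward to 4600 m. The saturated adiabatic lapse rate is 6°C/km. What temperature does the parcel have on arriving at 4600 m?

-23.7°C

2400–4600 m, saturated adiabatic: Δz = 2.2 km ⇒ ΔT = -13.2°C; T = -23.7°C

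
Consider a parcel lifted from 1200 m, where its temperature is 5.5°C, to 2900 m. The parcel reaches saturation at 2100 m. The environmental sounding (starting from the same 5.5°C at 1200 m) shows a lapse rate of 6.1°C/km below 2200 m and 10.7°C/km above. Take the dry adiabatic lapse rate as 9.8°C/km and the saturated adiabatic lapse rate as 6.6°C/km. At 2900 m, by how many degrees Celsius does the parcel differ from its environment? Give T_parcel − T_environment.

-0.51°C (parcel cooler than environment)

Parcel:
  1200–2100 m, dry: Δz = 0.9 km ⇒ ΔT = -8.82°C; T = -3.32°C
  2100–2900 m, saturated: Δz = 0.8 km ⇒ ΔT = -5.28°C; T = -8.6°C
Environment:
  1200–2200 m, environment, lower layer: Δz = 1 km ⇒ ΔT = -6.1°C; T = -0.6°C
  2200–2900 m, environment, upper layer: Δz = 0.7 km ⇒ ΔT = -7.49°C; T = -8.09°C
T_parcel − T_env = -8.6 − (-8.09) = -0.51°C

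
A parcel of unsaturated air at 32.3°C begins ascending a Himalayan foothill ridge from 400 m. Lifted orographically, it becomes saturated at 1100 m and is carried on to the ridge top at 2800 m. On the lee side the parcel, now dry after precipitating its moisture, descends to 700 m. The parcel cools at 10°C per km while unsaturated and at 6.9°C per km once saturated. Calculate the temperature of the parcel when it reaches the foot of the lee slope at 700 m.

34.57°C

400–1100 m, dry: Δz = 0.7 km ⇒ ΔT = -7°C; T = 25.3°C
1100–2800 m, saturated: Δz = 1.7 km ⇒ ΔT = -11.73°C; T = 13.57°C
2800–700 m, dry descent: Δz = 2.1 km ⇒ ΔT = +21°C; T = 34.57°C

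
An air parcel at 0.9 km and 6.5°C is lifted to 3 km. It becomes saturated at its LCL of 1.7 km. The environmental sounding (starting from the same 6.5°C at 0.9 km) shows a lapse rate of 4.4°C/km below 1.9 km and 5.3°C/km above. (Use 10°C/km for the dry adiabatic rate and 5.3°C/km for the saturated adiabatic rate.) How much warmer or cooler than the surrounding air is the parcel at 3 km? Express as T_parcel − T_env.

-4.66°C (parcel cooler than environment)

Parcel:
  900 → 1700 m (dry, 10°C/km): ΔT = -10 × 0.8 = -8°C → T = -1.5°C
  1700 → 3000 m (saturated, 5.3°C/km): ΔT = -5.3 × 1.3 = -6.89°C → T = -8.39°C
Environment:
  900 → 1900 m (environment, lower layer, 4.4°C/km): ΔT = -4.4 × 1 = -4.4°C → T = 2.1°C
  1900 → 3000 m (environment, upper layer, 5.3°C/km): ΔT = -5.3 × 1.1 = -5.83°C → T = -3.73°C
T_parcel − T_env = -8.39 − (-3.73) = -4.66°C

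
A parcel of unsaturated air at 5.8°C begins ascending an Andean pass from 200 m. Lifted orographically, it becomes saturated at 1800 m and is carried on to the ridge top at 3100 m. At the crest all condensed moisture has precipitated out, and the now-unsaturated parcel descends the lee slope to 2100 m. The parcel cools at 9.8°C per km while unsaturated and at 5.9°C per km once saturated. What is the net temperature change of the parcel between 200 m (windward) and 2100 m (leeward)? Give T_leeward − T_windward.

200–1800 m, dry: Δz = 1.6 km ⇒ ΔT = -15.68°C; T = -9.88°C
1800–3100 m, saturated: Δz = 1.3 km ⇒ ΔT = -7.67°C; T = -17.55°C
3100–2100 m, dry descent: Δz = 1 km ⇒ ΔT = +9.8°C; T = -7.75°C
Net change vs windward start: -7.75 − 5.8 = -13.55°C

-13.55°C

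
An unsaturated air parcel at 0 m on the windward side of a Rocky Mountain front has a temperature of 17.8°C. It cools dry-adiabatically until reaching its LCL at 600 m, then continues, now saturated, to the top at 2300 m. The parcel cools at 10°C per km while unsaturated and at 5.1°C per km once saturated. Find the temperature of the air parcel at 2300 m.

From 0 m to 600 m (dry): cools by 10 × 0.6 = 6°C, giving 11.8°C.
From 600 m to 2300 m (saturated): cools by 5.1 × 1.7 = 8.67°C, giving 3.13°C.

3.13°C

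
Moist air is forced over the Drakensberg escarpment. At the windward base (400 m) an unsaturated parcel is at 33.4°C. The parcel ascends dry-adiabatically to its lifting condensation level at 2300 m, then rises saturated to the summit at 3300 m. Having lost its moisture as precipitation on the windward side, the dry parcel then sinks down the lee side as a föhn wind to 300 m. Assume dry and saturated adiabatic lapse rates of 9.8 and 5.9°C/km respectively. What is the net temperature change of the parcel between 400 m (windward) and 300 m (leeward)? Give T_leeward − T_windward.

+4.88°C

Dry to 2300 m: -9.8 × 1.9 km = -18.62°C, so T = 14.78°C.
Saturated to 3300 m: -5.9 × 1 km = -5.9°C, so T = 8.88°C.
Dry descent to 300 m: +9.8 × 3 km = +29.4°C, so T = 38.28°C.
Net change vs windward start: 38.28 − 33.4 = +4.88°C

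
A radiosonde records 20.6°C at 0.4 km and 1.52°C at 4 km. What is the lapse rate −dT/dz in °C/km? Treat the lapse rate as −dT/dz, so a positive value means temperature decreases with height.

Γ = −ΔT/Δz = (20.6 − 1.52) / (4000 − 400) m
  = 19.08°C / 3.6 km = 5.3°C/km

5.3°C/km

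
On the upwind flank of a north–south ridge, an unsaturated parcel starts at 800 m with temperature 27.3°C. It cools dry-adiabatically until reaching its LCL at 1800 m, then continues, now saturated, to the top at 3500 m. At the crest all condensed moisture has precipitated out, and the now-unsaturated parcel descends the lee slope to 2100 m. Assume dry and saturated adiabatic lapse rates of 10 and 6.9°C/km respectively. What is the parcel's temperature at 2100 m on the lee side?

19.57°C

800–1800 m, dry: Δz = 1 km ⇒ ΔT = -10°C; T = 17.3°C
1800–3500 m, saturated: Δz = 1.7 km ⇒ ΔT = -11.73°C; T = 5.57°C
3500–2100 m, dry descent: Δz = 1.4 km ⇒ ΔT = +14°C; T = 19.57°C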